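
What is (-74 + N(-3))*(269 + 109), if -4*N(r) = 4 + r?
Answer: -56133/2 ≈ -28067.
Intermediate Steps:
N(r) = -1 - r/4 (N(r) = -(4 + r)/4 = -1 - r/4)
(-74 + N(-3))*(269 + 109) = (-74 + (-1 - ¼*(-3)))*(269 + 109) = (-74 + (-1 + ¾))*378 = (-74 - ¼)*378 = -297/4*378 = -56133/2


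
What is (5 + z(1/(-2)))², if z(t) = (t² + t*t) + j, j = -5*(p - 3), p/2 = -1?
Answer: 3721/4 ≈ 930.25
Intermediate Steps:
p = -2 (p = 2*(-1) = -2)
j = 25 (j = -5*(-2 - 3) = -5*(-5) = 25)
z(t) = 25 + 2*t² (z(t) = (t² + t*t) + 25 = (t² + t²) + 25 = 2*t² + 25 = 25 + 2*t²)
(5 + z(1/(-2)))² = (5 + (25 + 2*(1/(-2))²))² = (5 + (25 + 2*(-½)²))² = (5 + (25 + 2*(¼)))² = (5 + (25 + ½))² = (5 + 51/2)² = (61/2)² = 3721/4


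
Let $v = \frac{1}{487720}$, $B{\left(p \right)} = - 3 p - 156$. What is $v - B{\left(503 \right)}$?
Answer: $\frac{812053801}{487720} \approx 1665.0$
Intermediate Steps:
$B{\left(p \right)} = -156 - 3 p$ ($B{\left(p \right)} = - 3 p - 156 = -156 - 3 p$)
$v = \frac{1}{487720} \approx 2.0504 \cdot 10^{-6}$
$v - B{\left(503 \right)} = \frac{1}{487720} - \left(-156 - 1509\right) = \frac{1}{487720} - -1665 = \frac{1}{487720} + 1665 = \frac{812053801}{487720}$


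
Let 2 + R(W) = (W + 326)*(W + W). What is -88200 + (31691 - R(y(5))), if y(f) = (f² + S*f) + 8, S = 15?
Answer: -150251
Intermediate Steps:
y(f) = 8 + f² + 15*f (y(f) = (f² + 15*f) + 8 = 8 + f² + 15*f)
R(W) = -2 + 2*W*(326 + W) (R(W) = -2 + (W + 326)*(W + W) = -2 + (326 + W)*(2*W) = -2 + 2*W*(326 + W))
-88200 + (31691 - R(y(5))) = -88200 + (31691 - (-2 + 2*(8 + 5² + 15*5)² + 652*(8 + 5² + 15*5))) = -88200 + (31691 - (-2 + 2*(8 + 25 + 75)² + 652*(8 + 25 + 75))) = -88200 + (31691 - (-2 + 2*108² + 652*108)) = -88200 + (31691 - (-2 + 2*11664 + 70416)) = -88200 + (31691 - (-2 + 23328 + 70416)) = -88200 + (31691 - 1*93742) = -88200 + (31691 - 93742) = -88200 - 62051 = -150251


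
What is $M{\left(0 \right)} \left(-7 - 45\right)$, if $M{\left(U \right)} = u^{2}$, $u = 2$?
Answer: $-208$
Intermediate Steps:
$M{\left(U \right)} = 4$ ($M{\left(U \right)} = 2^{2} = 4$)
$M{\left(0 \right)} \left(-7 - 45\right) = 4 \left(-7 - 45\right) = 4 \left(-52\right) = -208$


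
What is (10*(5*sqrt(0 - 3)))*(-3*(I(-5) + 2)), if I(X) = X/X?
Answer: -450*I*sqrt(3) ≈ -779.42*I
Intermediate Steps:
I(X) = 1
(10*(5*sqrt(0 - 3)))*(-3*(I(-5) + 2)) = (10*(5*sqrt(0 - 3)))*(-3*(1 + 2)) = (10*(5*sqrt(-3)))*(-3*3) = (10*(5*(I*sqrt(3))))*(-9) = (10*(5*I*sqrt(3)))*(-9) = (50*I*sqrt(3))*(-9) = -450*I*sqrt(3)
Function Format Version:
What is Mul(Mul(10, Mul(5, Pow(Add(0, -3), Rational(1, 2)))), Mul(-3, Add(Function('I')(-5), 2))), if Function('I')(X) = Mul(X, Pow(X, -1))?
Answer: Mul(-450, I, Pow(3, Rational(1, 2))) ≈ Mul(-779.42, I)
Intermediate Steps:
Function('I')(X) = 1
Mul(Mul(10, Mul(5, Pow(Add(0, -3), Rational(1, 2)))), Mul(-3, Add(Function('I')(-5), 2))) = Mul(Mul(10, Mul(5, Pow(Add(0, -3), Rational(1, 2)))), Mul(-3, Add(1, 2))) = Mul(Mul(10, Mul(5, Pow(-3, Rational(1, 2)))), Mul(-3, 3)) = Mul(Mul(10, Mul(5, Mul(I, Pow(3, Rational(1, 2))))), -9) = Mul(Mul(10, Mul(5, I, Pow(3, Rational(1, 2)))), -9) = Mul(Mul(50, I, Pow(3, Rational(1, 2))), -9) = Mul(-450, I, Pow(3, Rational(1, 2)))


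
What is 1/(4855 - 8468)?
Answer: -1/3613 ≈ -0.00027678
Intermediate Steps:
1/(4855 - 8468) = 1/(-3613) = -1/3613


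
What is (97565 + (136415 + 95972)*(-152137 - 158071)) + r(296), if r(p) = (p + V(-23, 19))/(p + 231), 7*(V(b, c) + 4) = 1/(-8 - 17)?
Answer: -6648335068610376/92225 ≈ -7.2088e+10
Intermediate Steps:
V(b, c) = -701/175 (V(b, c) = -4 + 1/(7*(-8 - 17)) = -4 + (1/7)/(-25) = -4 + (1/7)*(-1/25) = -4 - 1/175 = -701/175)
r(p) = (-701/175 + p)/(231 + p) (r(p) = (p - 701/175)/(p + 231) = (-701/175 + p)/(231 + p))
(97565 + (136415 + 95972)*(-152137 - 158071)) + r(296) = (97565 + (136415 + 95972)*(-152137 - 158071)) + (-701/175 + 296)/(231 + 296) = (97565 + 232387*(-310208)) + (51099/175)/527 = (97565 - 72088306496) + (1/527)*(51099/175) = -72088208931 + 51099/92225 = -6648335068610376/92225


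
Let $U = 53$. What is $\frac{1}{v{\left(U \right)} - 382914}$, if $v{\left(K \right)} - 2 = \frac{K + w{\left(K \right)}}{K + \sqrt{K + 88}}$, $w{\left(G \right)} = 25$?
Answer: $- \frac{510802541}{195591631103330} + \frac{39 \sqrt{141}}{195591631103330} \approx -2.6116 \cdot 10^{-6}$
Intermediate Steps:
$v{\left(K \right)} = 2 + \frac{25 + K}{K + \sqrt{88 + K}}$ ($v{\left(K \right)} = 2 + \frac{K + 25}{K + \sqrt{K + 88}} = 2 + \frac{25 + K}{K + \sqrt{88 + K}}$)
$\frac{1}{v{\left(U \right)} - 382914} = \frac{1}{\frac{25 + 2 \sqrt{88 + 53} + 3 \cdot 53}{53 + \sqrt{88 + 53}} - 382914} = \frac{1}{\frac{25 + 2 \sqrt{141} + 159}{53 + \sqrt{141}} - 382914} = \frac{1}{\frac{184 + 2 \sqrt{141}}{53 + \sqrt{141}} - 382914} = \frac{1}{-382914 + \frac{184 + 2 \sqrt{141}}{53 + \sqrt{141}}}$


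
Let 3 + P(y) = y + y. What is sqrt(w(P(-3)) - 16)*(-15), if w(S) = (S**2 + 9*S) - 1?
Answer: -15*I*sqrt(17) ≈ -61.847*I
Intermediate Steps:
P(y) = -3 + 2*y (P(y) = -3 + (y + y) = -3 + 2*y)
w(S) = -1 + S**2 + 9*S
sqrt(w(P(-3)) - 16)*(-15) = sqrt((-1 + (-3 + 2*(-3))**2 + 9*(-3 + 2*(-3))) - 16)*(-15) = sqrt((-1 + (-3 - 6)**2 + 9*(-3 - 6)) - 16)*(-15) = sqrt((-1 + (-9)**2 + 9*(-9)) - 16)*(-15) = sqrt((-1 + 81 - 81) - 16)*(-15) = sqrt(-1 - 16)*(-15) = sqrt(-17)*(-15) = (I*sqrt(17))*(-15) = -15*I*sqrt(17)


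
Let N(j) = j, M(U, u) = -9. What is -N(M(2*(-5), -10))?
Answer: 9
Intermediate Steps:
-N(M(2*(-5), -10)) = -1*(-9) = 9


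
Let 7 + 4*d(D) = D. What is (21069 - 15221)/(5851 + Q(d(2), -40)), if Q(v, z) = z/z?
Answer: 1462/1463 ≈ 0.99932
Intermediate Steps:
d(D) = -7/4 + D/4
Q(v, z) = 1
(21069 - 15221)/(5851 + Q(d(2), -40)) = (21069 - 15221)/(5851 + 1) = 5848/5852 = 5848*(1/5852) = 1462/1463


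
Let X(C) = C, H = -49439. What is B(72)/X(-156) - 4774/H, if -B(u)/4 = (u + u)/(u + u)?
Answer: 18125/148317 ≈ 0.12220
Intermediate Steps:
B(u) = -4 (B(u) = -4*(u + u)/(u + u) = -4*2*u/(2*u) = -4*2*u*1/(2*u) = -4*1 = -4)
B(72)/X(-156) - 4774/H = -4/(-156) - 4774/(-49439) = -4*(-1/156) - 4774*(-1/49439) = 1/39 + 4774/49439 = 18125/148317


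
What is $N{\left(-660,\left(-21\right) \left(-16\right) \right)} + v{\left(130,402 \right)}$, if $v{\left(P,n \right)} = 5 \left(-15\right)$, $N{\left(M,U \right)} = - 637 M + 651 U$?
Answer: $639081$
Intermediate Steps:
$v{\left(P,n \right)} = -75$
$N{\left(-660,\left(-21\right) \left(-16\right) \right)} + v{\left(130,402 \right)} = \left(\left(-637\right) \left(-660\right) + 651 \left(\left(-21\right) \left(-16\right)\right)\right) - 75 = \left(420420 + 651 \cdot 336\right) - 75 = \left(420420 + 218736\right) - 75 = 639156 - 75 = 639081$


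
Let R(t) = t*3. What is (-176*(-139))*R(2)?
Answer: 146784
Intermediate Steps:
R(t) = 3*t
(-176*(-139))*R(2) = (-176*(-139))*(3*2) = 24464*6 = 146784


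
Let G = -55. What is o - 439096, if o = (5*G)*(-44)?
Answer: -426996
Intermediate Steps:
o = 12100 (o = (5*(-55))*(-44) = -275*(-44) = 12100)
o - 439096 = 12100 - 439096 = -426996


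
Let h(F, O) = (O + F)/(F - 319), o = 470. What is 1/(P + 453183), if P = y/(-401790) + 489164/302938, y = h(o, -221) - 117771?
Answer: 1531611359335/694103152734204713 ≈ 2.2066e-6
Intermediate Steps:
h(F, O) = (F + O)/(-319 + F)
y = -17783172/151 (y = (470 - 221)/(-319 + 470) - 117771 = 249/151 - 117771 = -17783172/151 ≈ -1.1777e+5)
P = 2922076691408/1531611359335 (P = -17783172/151/(-401790) + 489164/302938 = -17783172/151*(-1/401790) + 489164*(1/302938) = 2963862/10111715 + 244582/151469 = 2922076691408/1531611359335 ≈ 1.9078)
1/(P + 453183) = 1/(2922076691408/1531611359335 + 453183) = 1/(694103152734204713/1531611359335) = 1531611359335/694103152734204713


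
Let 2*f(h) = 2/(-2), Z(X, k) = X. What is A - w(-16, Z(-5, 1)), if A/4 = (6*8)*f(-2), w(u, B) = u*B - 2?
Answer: -174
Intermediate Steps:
f(h) = -½ (f(h) = (2/(-2))/2 = (2*(-½))/2 = (½)*(-1) = -½)
w(u, B) = -2 + B*u (w(u, B) = B*u - 2 = -2 + B*u)
A = -96 (A = 4*((6*8)*(-½)) = 4*(48*(-½)) = 4*(-24) = -96)
A - w(-16, Z(-5, 1)) = -96 - (-2 - 5*(-16)) = -96 - (-2 + 80) = -96 - 1*78 = -96 - 78 = -174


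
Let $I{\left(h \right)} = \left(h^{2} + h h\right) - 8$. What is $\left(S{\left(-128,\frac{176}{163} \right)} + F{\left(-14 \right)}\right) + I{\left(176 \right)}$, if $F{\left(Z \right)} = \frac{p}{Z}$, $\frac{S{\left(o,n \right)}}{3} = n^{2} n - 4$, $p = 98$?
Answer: $\frac{268197863303}{4330747} \approx 61929.0$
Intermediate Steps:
$I{\left(h \right)} = -8 + 2 h^{2}$ ($I{\left(h \right)} = \left(h^{2} + h^{2}\right) - 8 = 2 h^{2} - 8 = -8 + 2 h^{2}$)
$S{\left(o,n \right)} = -12 + 3 n^{3}$ ($S{\left(o,n \right)} = 3 \left(n^{2} n - 4\right) = 3 \left(n^{3} - 4\right) = 3 \left(-4 + n^{3}\right) = -12 + 3 n^{3}$)
$F{\left(Z \right)} = \frac{98}{Z}$
$\left(S{\left(-128,\frac{176}{163} \right)} + F{\left(-14 \right)}\right) + I{\left(176 \right)} = \left(\left(-12 + 3 \left(\frac{176}{163}\right)^{3}\right) + \frac{98}{-14}\right) - \left(8 - 2 \cdot 176^{2}\right) = \left(\left(-12 + 3 \left(176 \cdot \frac{1}{163}\right)^{3}\right) + 98 \left(- \frac{1}{14}\right)\right) + \left(-8 + 2 \cdot 30976\right) = \left(\left(-12 + 3 \left(\frac{176}{163}\right)^{3}\right) - 7\right) + \left(-8 + 61952\right) = \left(\left(-12 + 3 \cdot \frac{5451776}{4330747}\right) - 7\right) + 61944 = \left(\left(-12 + \frac{16355328}{4330747}\right) - 7\right) + 61944 = \left(- \frac{35613636}{4330747} - 7\right) + 61944 = - \frac{65928865}{4330747} + 61944 = \frac{268197863303}{4330747}$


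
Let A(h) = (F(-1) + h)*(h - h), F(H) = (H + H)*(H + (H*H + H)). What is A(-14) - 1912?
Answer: -1912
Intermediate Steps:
F(H) = 2*H*(H² + 2*H) (F(H) = (2*H)*(H + (H² + H)) = (2*H)*(H + (H + H²)) = (2*H)*(H² + 2*H) = 2*H*(H² + 2*H))
A(h) = 0 (A(h) = (2*(-1)²*(2 - 1) + h)*(h - h) = (2*1*1 + h)*0 = (2 + h)*0 = 0)
A(-14) - 1912 = 0 - 1912 = -1912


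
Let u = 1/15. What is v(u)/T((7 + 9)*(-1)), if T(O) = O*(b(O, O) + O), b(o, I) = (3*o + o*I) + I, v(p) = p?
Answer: -1/42240 ≈ -2.3674e-5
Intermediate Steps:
u = 1/15 ≈ 0.066667
b(o, I) = I + 3*o + I*o (b(o, I) = (3*o + I*o) + I = I + 3*o + I*o)
T(O) = O*(O² + 5*O) (T(O) = O*((O + 3*O + O*O) + O) = O*((O + 3*O + O²) + O) = O*((O² + 4*O) + O) = O*(O² + 5*O))
v(u)/T((7 + 9)*(-1)) = 1/(15*((((7 + 9)*(-1))²*(5 + (7 + 9)*(-1))))) = 1/(15*(((16*(-1))²*(5 + 16*(-1))))) = 1/(15*(((-16)²*(5 - 16)))) = 1/(15*((256*(-11)))) = (1/15)/(-2816) = (1/15)*(-1/2816) = -1/42240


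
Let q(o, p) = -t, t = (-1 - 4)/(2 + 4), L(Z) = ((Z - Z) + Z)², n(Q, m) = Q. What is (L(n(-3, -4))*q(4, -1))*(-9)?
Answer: -135/2 ≈ -67.500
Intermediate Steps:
L(Z) = Z² (L(Z) = (0 + Z)² = Z²)
t = -⅚ (t = -5/6 = -5*⅙ = -⅚ ≈ -0.83333)
q(o, p) = ⅚ (q(o, p) = -1*(-⅚) = ⅚)
(L(n(-3, -4))*q(4, -1))*(-9) = ((-3)²*(⅚))*(-9) = (9*(⅚))*(-9) = (15/2)*(-9) = -135/2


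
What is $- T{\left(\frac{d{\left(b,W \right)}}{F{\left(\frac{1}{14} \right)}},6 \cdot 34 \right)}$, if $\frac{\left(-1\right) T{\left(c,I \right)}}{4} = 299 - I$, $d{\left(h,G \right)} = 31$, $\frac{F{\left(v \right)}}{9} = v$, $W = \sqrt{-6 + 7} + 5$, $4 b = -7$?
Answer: $380$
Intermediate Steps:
$b = - \frac{7}{4}$ ($b = \frac{1}{4} \left(-7\right) = - \frac{7}{4} \approx -1.75$)
$W = 6$ ($W = \sqrt{1} + 5 = 1 + 5 = 6$)
$F{\left(v \right)} = 9 v$
$T{\left(c,I \right)} = -1196 + 4 I$ ($T{\left(c,I \right)} = - 4 \left(299 - I\right) = -1196 + 4 I$)
$- T{\left(\frac{d{\left(b,W \right)}}{F{\left(\frac{1}{14} \right)}},6 \cdot 34 \right)} = - (-1196 + 4 \cdot 6 \cdot 34) = - (-1196 + 4 \cdot 204) = - (-1196 + 816) = \left(-1\right) \left(-380\right) = 380$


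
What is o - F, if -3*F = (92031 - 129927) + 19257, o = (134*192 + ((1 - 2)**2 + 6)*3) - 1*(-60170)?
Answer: 79706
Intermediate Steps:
o = 85919 (o = (25728 + ((-1)**2 + 6)*3) + 60170 = (25728 + (1 + 6)*3) + 60170 = (25728 + 7*3) + 60170 = (25728 + 21) + 60170 = 25749 + 60170 = 85919)
F = 6213 (F = -((92031 - 129927) + 19257)/3 = -(-37896 + 19257)/3 = -1/3*(-18639) = 6213)
o - F = 85919 - 1*6213 = 85919 - 6213 = 79706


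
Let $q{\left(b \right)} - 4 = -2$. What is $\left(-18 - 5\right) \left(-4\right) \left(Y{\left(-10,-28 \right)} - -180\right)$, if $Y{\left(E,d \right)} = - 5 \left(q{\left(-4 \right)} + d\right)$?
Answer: $28520$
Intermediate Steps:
$q{\left(b \right)} = 2$ ($q{\left(b \right)} = 4 - 2 = 2$)
$Y{\left(E,d \right)} = -10 - 5 d$ ($Y{\left(E,d \right)} = - 5 \left(2 + d\right) = -10 - 5 d$)
$\left(-18 - 5\right) \left(-4\right) \left(Y{\left(-10,-28 \right)} - -180\right) = \left(-18 - 5\right) \left(-4\right) \left(\left(-10 - -140\right) - -180\right) = \left(-23\right) \left(-4\right) \left(\left(-10 + 140\right) + 180\right) = 92 \left(130 + 180\right) = 92 \cdot 310 = 28520$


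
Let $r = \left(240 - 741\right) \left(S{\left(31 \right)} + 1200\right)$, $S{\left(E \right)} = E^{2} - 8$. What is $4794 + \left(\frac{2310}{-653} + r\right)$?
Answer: $- \frac{701232237}{653} \approx -1.0739 \cdot 10^{6}$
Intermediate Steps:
$S{\left(E \right)} = -8 + E^{2}$
$r = -1078653$ ($r = \left(240 - 741\right) \left(\left(-8 + 31^{2}\right) + 1200\right) = - 501 \left(\left(-8 + 961\right) + 1200\right) = - 501 \left(953 + 1200\right) = \left(-501\right) 2153 = -1078653$)
$4794 + \left(\frac{2310}{-653} + r\right) = 4794 - \left(1078653 - \frac{2310}{-653}\right) = 4794 + \left(2310 \left(- \frac{1}{653}\right) - 1078653\right) = 4794 - \frac{704362719}{653} = - \frac{701232237}{653}$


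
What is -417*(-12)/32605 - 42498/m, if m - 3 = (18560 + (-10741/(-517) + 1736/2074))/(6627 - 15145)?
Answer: -6327881652572751168/121880719623065 ≈ -51919.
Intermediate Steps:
m = 3738099053/4566746822 (m = 3 + (18560 + (-10741/(-517) + 1736/2074))/(6627 - 15145) = 3 + (18560 + (-10741*(-1/517) + 1736*(1/2074)))/(-8518) = 3 + (18560 + (10741/517 + 868/1037))*(-1/8518) = 3 + (18560 + 11587173/536129)*(-1/8518) = 3 + (9962141413/536129)*(-1/8518) = 3 - 9962141413/4566746822 = 3738099053/4566746822 ≈ 0.81855)
-417*(-12)/32605 - 42498/m = -417*(-12)/32605 - 42498/3738099053/4566746822 = 5004*(1/32605) - 42498*4566746822/3738099053 = 5004/32605 - 194077606441356/3738099053 = -6327881652572751168/121880719623065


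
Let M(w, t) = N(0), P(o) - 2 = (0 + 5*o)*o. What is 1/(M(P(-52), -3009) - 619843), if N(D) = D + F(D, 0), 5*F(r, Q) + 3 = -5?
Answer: -5/3099223 ≈ -1.6133e-6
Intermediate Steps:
F(r, Q) = -8/5 (F(r, Q) = -⅗ + (⅕)*(-5) = -⅗ - 1 = -8/5)
P(o) = 2 + 5*o² (P(o) = 2 + (0 + 5*o)*o = 2 + (5*o)*o = 2 + 5*o²)
N(D) = -8/5 + D (N(D) = D - 8/5 = -8/5 + D)
M(w, t) = -8/5 (M(w, t) = -8/5 + 0 = -8/5)
1/(M(P(-52), -3009) - 619843) = 1/(-8/5 - 619843) = 1/(-3099223/5) = -5/3099223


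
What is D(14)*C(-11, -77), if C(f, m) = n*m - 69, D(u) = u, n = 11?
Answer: -12824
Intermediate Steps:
C(f, m) = -69 + 11*m (C(f, m) = 11*m - 69 = -69 + 11*m)
D(14)*C(-11, -77) = 14*(-69 + 11*(-77)) = 14*(-69 - 847) = 14*(-916) = -12824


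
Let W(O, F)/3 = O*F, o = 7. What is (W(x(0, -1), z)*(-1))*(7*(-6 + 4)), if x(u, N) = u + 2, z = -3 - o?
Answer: -840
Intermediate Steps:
z = -10 (z = -3 - 1*7 = -3 - 7 = -10)
x(u, N) = 2 + u
W(O, F) = 3*F*O (W(O, F) = 3*(O*F) = 3*(F*O) = 3*F*O)
(W(x(0, -1), z)*(-1))*(7*(-6 + 4)) = ((3*(-10)*(2 + 0))*(-1))*(7*(-6 + 4)) = ((3*(-10)*2)*(-1))*(7*(-2)) = -60*(-1)*(-14) = 60*(-14) = -840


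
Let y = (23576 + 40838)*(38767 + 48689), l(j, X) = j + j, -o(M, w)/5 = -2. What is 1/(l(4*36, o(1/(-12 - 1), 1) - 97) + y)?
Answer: 1/5633391072 ≈ 1.7751e-10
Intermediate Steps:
o(M, w) = 10 (o(M, w) = -5*(-2) = 10)
l(j, X) = 2*j
y = 5633390784 (y = 64414*87456 = 5633390784)
1/(l(4*36, o(1/(-12 - 1), 1) - 97) + y) = 1/(2*(4*36) + 5633390784) = 1/(2*144 + 5633390784) = 1/(288 + 5633390784) = 1/5633391072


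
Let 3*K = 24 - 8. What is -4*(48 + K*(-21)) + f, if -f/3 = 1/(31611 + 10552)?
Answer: 10793725/42163 ≈ 256.00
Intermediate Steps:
K = 16/3 (K = (24 - 8)/3 = (⅓)*16 = 16/3 ≈ 5.3333)
f = -3/42163 (f = -3/(31611 + 10552) = -3/42163 ≈ -7.1152e-5)
-4*(48 + K*(-21)) + f = -4*(48 + (16/3)*(-21)) - 3/42163 = -4*(48 - 112) - 3/42163 = -4*(-64) - 3/42163 = 256 - 3/42163 = 10793725/42163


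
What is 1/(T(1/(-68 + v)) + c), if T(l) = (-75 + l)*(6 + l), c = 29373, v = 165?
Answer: 9409/272129815 ≈ 3.4575e-5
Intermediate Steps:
1/(T(1/(-68 + v)) + c) = 1/((-450 + (1/(-68 + 165))² - 69/(-68 + 165)) + 29373) = 1/((-450 + (1/97)² - 69/97) + 29373) = 1/((-450 + (1/97)² - 69*1/97) + 29373) = 1/((-450 + 1/9409 - 69/97) + 29373) = 1/(-4240742/9409 + 29373) = 1/(272129815/9409) = 9409/272129815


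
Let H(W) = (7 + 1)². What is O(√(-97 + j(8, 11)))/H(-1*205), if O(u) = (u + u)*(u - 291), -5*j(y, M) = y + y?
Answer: -501/160 - 291*I*√2505/160 ≈ -3.1312 - 91.028*I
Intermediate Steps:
j(y, M) = -2*y/5 (j(y, M) = -(y + y)/5 = -2*y/5)
H(W) = 64 (H(W) = 8² = 64)
O(u) = 2*u*(-291 + u) (O(u) = (2*u)*(-291 + u) = 2*u*(-291 + u))
O(√(-97 + j(8, 11)))/H(-1*205) = (2*√(-97 - ⅖*8)*(-291 + √(-97 - ⅖*8)))/64 = (2*√(-97 - 16/5)*(-291 + √(-97 - 16/5)))*(1/64) = (2*√(-501/5)*(-291 + √(-501/5)))*(1/64) = (2*(I*√2505/5)*(-291 + I*√2505/5))*(1/64) = (2*I*√2505*(-291 + I*√2505/5)/5)*(1/64) = I*√2505*(-291 + I*√2505/5)/160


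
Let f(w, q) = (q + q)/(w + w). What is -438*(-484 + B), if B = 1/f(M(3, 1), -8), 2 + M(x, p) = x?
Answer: 848187/4 ≈ 2.1205e+5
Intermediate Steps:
M(x, p) = -2 + x
f(w, q) = q/w (f(w, q) = (2*q)/((2*w)) = (2*q)*(1/(2*w)) = q/w)
B = -⅛ (B = 1/(-8/(-2 + 3)) = 1/(-8/1) = 1/(-8*1) = 1/(-8) = -⅛ ≈ -0.12500)
-438*(-484 + B) = -438*(-484 - ⅛) = -438*(-3873/8) = 848187/4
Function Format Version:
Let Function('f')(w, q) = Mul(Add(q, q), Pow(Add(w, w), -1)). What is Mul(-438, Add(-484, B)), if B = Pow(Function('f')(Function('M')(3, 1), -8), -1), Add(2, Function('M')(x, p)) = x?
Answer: Rational(848187, 4) ≈ 2.1205e+5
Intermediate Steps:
Function('M')(x, p) = Add(-2, x)
Function('f')(w, q) = Mul(q, Pow(w, -1)) (Function('f')(w, q) = Mul(Mul(2, q), Pow(Mul(2, w), -1)) = Mul(Mul(2, q), Mul(Rational(1, 2), Pow(w, -1))) = Mul(q, Pow(w, -1)))
B = Rational(-1, 8) (B = Pow(Mul(-8, Pow(Add(-2, 3), -1)), -1) = Pow(Mul(-8, Pow(1, -1)), -1) = Pow(Mul(-8, 1), -1) = Pow(-8, -1) = Rational(-1, 8) ≈ -0.12500)
Mul(-438, Add(-484, B)) = Mul(-438, Add(-484, Rational(-1, 8))) = Mul(-438, Rational(-3873, 8)) = Rational(848187, 4)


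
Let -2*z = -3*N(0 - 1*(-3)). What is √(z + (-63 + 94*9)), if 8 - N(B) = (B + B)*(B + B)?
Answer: √741 ≈ 27.221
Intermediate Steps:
N(B) = 8 - 4*B² (N(B) = 8 - (B + B)*(B + B) = 8 - 2*B*2*B = 8 - 4*B²)
z = -42 (z = -(-3)*(8 - 4*(0 - 1*(-3))²)/2 = -(-3)*(8 - 4*(0 + 3)²)/2 = -(-3)*(8 - 4*3²)/2 = -(-3)*(8 - 4*9)/2 = -(-3)*(8 - 36)/2 = -(-3)*(-28)/2 = -½*84 = -42)
√(z + (-63 + 94*9)) = √(-42 + (-63 + 94*9)) = √(-42 + (-63 + 846)) = √(-42 + 783) = √741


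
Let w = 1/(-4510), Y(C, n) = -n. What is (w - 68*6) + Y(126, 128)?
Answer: -2417361/4510 ≈ -536.00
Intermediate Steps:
w = -1/4510 ≈ -0.00022173
(w - 68*6) + Y(126, 128) = (-1/4510 - 68*6) - 1*128 = (-1/4510 - 408) - 128 = -1840081/4510 - 128 = -2417361/4510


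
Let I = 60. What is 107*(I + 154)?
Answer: 22898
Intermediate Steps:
107*(I + 154) = 107*(60 + 154) = 107*214 = 22898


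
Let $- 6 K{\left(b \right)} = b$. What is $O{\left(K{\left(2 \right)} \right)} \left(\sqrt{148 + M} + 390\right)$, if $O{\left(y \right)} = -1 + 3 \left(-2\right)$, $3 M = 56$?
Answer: $-2730 - \frac{70 \sqrt{15}}{3} \approx -2820.4$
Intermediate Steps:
$M = \frac{56}{3}$ ($M = \frac{1}{3} \cdot 56 = \frac{56}{3} \approx 18.667$)
$K{\left(b \right)} = - \frac{b}{6}$
$O{\left(y \right)} = -7$ ($O{\left(y \right)} = -1 - 6 = -7$)
$O{\left(K{\left(2 \right)} \right)} \left(\sqrt{148 + M} + 390\right) = - 7 \left(\sqrt{148 + \frac{56}{3}} + 390\right) = - 7 \left(\sqrt{\frac{500}{3}} + 390\right) = - 7 \left(\frac{10 \sqrt{15}}{3} + 390\right) = - 7 \left(390 + \frac{10 \sqrt{15}}{3}\right) = -2730 - \frac{70 \sqrt{15}}{3}$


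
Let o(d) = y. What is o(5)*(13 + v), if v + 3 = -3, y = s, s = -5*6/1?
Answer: -210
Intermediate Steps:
s = -30 (s = -30*1 = -30)
y = -30
v = -6 (v = -3 - 3 = -6)
o(d) = -30
o(5)*(13 + v) = -30*(13 - 6) = -30*7 = -210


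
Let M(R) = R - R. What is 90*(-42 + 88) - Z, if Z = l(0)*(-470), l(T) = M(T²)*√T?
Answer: 4140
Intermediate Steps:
M(R) = 0
l(T) = 0 (l(T) = 0*√T = 0)
Z = 0 (Z = 0*(-470) = 0)
90*(-42 + 88) - Z = 90*(-42 + 88) - 1*0 = 90*46 + 0 = 4140 + 0 = 4140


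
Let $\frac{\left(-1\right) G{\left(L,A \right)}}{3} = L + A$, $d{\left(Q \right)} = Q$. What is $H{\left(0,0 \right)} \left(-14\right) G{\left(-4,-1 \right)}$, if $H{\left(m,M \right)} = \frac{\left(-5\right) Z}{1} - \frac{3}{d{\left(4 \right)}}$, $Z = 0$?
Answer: $\frac{315}{2} \approx 157.5$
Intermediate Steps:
$H{\left(m,M \right)} = - \frac{3}{4}$ ($H{\left(m,M \right)} = \frac{\left(-5\right) 0}{1} - \frac{3}{4} = 0 \cdot 1 - \frac{3}{4} = 0 - \frac{3}{4} = - \frac{3}{4}$)
$G{\left(L,A \right)} = - 3 A - 3 L$ ($G{\left(L,A \right)} = - 3 \left(L + A\right) = - 3 \left(A + L\right) = - 3 A - 3 L$)
$H{\left(0,0 \right)} \left(-14\right) G{\left(-4,-1 \right)} = \left(- \frac{3}{4}\right) \left(-14\right) \left(\left(-3\right) \left(-1\right) - -12\right) = \frac{21 \left(3 + 12\right)}{2} = \frac{21}{2} \cdot 15 = \frac{315}{2}$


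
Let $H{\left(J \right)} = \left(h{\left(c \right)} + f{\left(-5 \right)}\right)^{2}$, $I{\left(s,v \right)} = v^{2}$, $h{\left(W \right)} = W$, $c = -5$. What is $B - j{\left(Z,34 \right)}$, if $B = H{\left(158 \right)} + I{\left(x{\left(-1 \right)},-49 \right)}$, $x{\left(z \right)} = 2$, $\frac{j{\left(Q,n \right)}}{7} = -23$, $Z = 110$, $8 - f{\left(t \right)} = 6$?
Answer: $2571$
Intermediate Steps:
$f{\left(t \right)} = 2$ ($f{\left(t \right)} = 8 - 6 = 2$)
$j{\left(Q,n \right)} = -161$ ($j{\left(Q,n \right)} = 7 \left(-23\right) = -161$)
$H{\left(J \right)} = 9$ ($H{\left(J \right)} = \left(-5 + 2\right)^{2} = \left(-3\right)^{2} = 9$)
$B = 2410$ ($B = 9 + \left(-49\right)^{2} = 9 + 2401 = 2410$)
$B - j{\left(Z,34 \right)} = 2410 - -161 = 2410 + 161 = 2571$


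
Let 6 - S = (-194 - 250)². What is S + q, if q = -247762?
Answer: -444892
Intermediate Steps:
S = -197130 (S = 6 - (-194 - 250)² = 6 - 1*(-444)² = 6 - 1*197136 = 6 - 197136 = -197130)
S + q = -197130 - 247762 = -444892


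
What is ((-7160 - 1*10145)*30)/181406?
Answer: -259575/90703 ≈ -2.8618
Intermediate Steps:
((-7160 - 1*10145)*30)/181406 = ((-7160 - 10145)*30)*(1/181406) = -17305*30*(1/181406) = -519150*1/181406 = -259575/90703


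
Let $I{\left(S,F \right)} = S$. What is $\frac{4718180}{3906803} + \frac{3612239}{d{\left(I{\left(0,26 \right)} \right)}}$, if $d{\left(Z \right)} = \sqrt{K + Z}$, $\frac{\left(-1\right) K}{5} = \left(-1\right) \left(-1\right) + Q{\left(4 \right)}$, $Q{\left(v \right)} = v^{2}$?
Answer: $\frac{4718180}{3906803} - \frac{3612239 i \sqrt{85}}{85} \approx 1.2077 - 3.918 \cdot 10^{5} i$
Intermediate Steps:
$K = -85$ ($K = - 5 \left(\left(-1\right) \left(-1\right) + 4^{2}\right) = - 5 \left(1 + 16\right) = \left(-5\right) 17 = -85$)
$d{\left(Z \right)} = \sqrt{-85 + Z}$
$\frac{4718180}{3906803} + \frac{3612239}{d{\left(I{\left(0,26 \right)} \right)}} = \frac{4718180}{3906803} + \frac{3612239}{\sqrt{-85 + 0}} = 4718180 \cdot \frac{1}{3906803} + \frac{3612239}{\sqrt{-85}} = \frac{4718180}{3906803} + \frac{3612239}{i \sqrt{85}} = \frac{4718180}{3906803} + 3612239 \left(- \frac{i \sqrt{85}}{85}\right) = \frac{4718180}{3906803} - \frac{3612239 i \sqrt{85}}{85}$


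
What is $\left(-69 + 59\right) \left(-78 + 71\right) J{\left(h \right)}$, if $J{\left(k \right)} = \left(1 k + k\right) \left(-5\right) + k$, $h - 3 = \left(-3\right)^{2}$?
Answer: $-7560$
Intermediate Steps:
$h = 12$ ($h = 3 + \left(-3\right)^{2} = 3 + 9 = 12$)
$J{\left(k \right)} = - 9 k$ ($J{\left(k \right)} = \left(k + k\right) \left(-5\right) + k = 2 k \left(-5\right) + k = - 10 k + k = - 9 k$)
$\left(-69 + 59\right) \left(-78 + 71\right) J{\left(h \right)} = \left(-69 + 59\right) \left(-78 + 71\right) \left(\left(-9\right) 12\right) = \left(-10\right) \left(-7\right) \left(-108\right) = 70 \left(-108\right) = -7560$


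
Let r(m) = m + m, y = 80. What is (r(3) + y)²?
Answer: 7396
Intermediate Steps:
r(m) = 2*m
(r(3) + y)² = (2*3 + 80)² = (6 + 80)² = 86² = 7396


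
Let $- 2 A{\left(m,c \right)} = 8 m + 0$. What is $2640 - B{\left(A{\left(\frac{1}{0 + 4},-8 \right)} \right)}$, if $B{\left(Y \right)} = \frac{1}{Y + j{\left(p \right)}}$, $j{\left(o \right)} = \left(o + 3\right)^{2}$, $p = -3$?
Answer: $2641$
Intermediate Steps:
$j{\left(o \right)} = \left(3 + o\right)^{2}$
$A{\left(m,c \right)} = - 4 m$ ($A{\left(m,c \right)} = - \frac{8 m + 0}{2} = - \frac{8 m}{2} = - 4 m$)
$B{\left(Y \right)} = \frac{1}{Y}$ ($B{\left(Y \right)} = \frac{1}{Y + \left(3 - 3\right)^{2}} = \frac{1}{Y + 0^{2}} = \frac{1}{Y + 0} = \frac{1}{Y}$)
$2640 - B{\left(A{\left(\frac{1}{0 + 4},-8 \right)} \right)} = 2640 - \frac{1}{\left(-4\right) \frac{1}{0 + 4}} = 2640 - \frac{1}{\left(-4\right) \frac{1}{4}} = 2640 - \frac{1}{-1} = 2640 - -1 = 2640 + 1 = 2641$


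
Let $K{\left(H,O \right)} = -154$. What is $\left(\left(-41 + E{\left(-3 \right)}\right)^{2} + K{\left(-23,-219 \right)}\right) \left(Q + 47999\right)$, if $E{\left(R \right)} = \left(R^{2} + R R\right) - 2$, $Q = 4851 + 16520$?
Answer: $32673270$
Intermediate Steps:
$Q = 21371$
$E{\left(R \right)} = -2 + 2 R^{2}$ ($E{\left(R \right)} = \left(R^{2} + R^{2}\right) - 2 = 2 R^{2} - 2 = -2 + 2 R^{2}$)
$\left(\left(-41 + E{\left(-3 \right)}\right)^{2} + K{\left(-23,-219 \right)}\right) \left(Q + 47999\right) = \left(\left(-41 - \left(2 - 2 \left(-3\right)^{2}\right)\right)^{2} - 154\right) \left(21371 + 47999\right) = \left(\left(-41 + \left(-2 + 2 \cdot 9\right)\right)^{2} - 154\right) 69370 = \left(\left(-41 + \left(-2 + 18\right)\right)^{2} - 154\right) 69370 = \left(\left(-41 + 16\right)^{2} - 154\right) 69370 = \left(\left(-25\right)^{2} - 154\right) 69370 = \left(625 - 154\right) 69370 = 471 \cdot 69370 = 32673270$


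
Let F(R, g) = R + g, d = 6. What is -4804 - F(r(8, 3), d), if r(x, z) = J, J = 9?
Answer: -4819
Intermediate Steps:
r(x, z) = 9
-4804 - F(r(8, 3), d) = -4804 - (9 + 6) = -4804 - 1*15 = -4804 - 15 = -4819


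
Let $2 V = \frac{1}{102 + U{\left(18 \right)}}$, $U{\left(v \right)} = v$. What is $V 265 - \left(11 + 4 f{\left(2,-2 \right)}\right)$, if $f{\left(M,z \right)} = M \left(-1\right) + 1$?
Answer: $- \frac{283}{48} \approx -5.8958$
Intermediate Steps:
$f{\left(M,z \right)} = 1 - M$ ($f{\left(M,z \right)} = - M + 1 = 1 - M$)
$V = \frac{1}{240}$ ($V = \frac{1}{2 \left(102 + 18\right)} = \frac{1}{2 \cdot 120} = \frac{1}{2} \cdot \frac{1}{120} = \frac{1}{240} \approx 0.0041667$)
$V 265 - \left(11 + 4 f{\left(2,-2 \right)}\right) = \frac{1}{240} \cdot 265 - \left(11 + 4 \left(1 - 2\right)\right) = \frac{53}{48} - \left(11 + 4 \left(1 - 2\right)\right) = \frac{53}{48} - 7 = - \frac{283}{48}$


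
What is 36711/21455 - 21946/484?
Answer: -226541653/5192110 ≈ -43.632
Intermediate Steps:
36711/21455 - 21946/484 = 36711*(1/21455) - 21946*1/484 = 36711/21455 - 10973/242 = -226541653/5192110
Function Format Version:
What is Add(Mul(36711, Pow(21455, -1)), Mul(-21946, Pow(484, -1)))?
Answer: Rational(-226541653, 5192110) ≈ -43.632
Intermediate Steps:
Add(Mul(36711, Pow(21455, -1)), Mul(-21946, Pow(484, -1))) = Add(Mul(36711, Rational(1, 21455)), Mul(-21946, Rational(1, 484))) = Add(Rational(36711, 21455), Rational(-10973, 242)) = Rational(-226541653, 5192110)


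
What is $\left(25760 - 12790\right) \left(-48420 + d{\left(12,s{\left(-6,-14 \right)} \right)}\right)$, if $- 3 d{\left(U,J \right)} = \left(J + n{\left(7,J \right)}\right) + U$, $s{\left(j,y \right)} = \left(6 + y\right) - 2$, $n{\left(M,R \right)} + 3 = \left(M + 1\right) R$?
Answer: $-627657210$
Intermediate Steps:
$n{\left(M,R \right)} = -3 + R \left(1 + M\right)$ ($n{\left(M,R \right)} = -3 + \left(M + 1\right) R = -3 + \left(1 + M\right) R = -3 + R \left(1 + M\right)$)
$s{\left(j,y \right)} = 4 + y$
$d{\left(U,J \right)} = 1 - 3 J - \frac{U}{3}$ ($d{\left(U,J \right)} = - \frac{\left(J + \left(-3 + J + 7 J\right)\right) + U}{3} = - \frac{\left(J + \left(-3 + 8 J\right)\right) + U}{3} = - \frac{\left(-3 + 9 J\right) + U}{3} = - \frac{-3 + U + 9 J}{3} = 1 - 3 J - \frac{U}{3}$)
$\left(25760 - 12790\right) \left(-48420 + d{\left(12,s{\left(-6,-14 \right)} \right)}\right) = \left(25760 - 12790\right) \left(-48420 - \left(3 + 3 \left(4 - 14\right)\right)\right) = 12970 \left(-48420 - -27\right) = 12970 \left(-48420 + \left(1 + 30 - 4\right)\right) = 12970 \left(-48420 + 27\right) = 12970 \left(-48393\right) = -627657210$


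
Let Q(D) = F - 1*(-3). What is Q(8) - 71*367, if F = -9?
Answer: -26063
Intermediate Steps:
Q(D) = -6 (Q(D) = -9 - 1*(-3) = -9 + 3 = -6)
Q(8) - 71*367 = -6 - 71*367 = -6 - 26057 = -26063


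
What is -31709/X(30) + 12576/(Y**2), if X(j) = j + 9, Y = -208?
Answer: -3296557/4056 ≈ -812.76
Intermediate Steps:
X(j) = 9 + j
-31709/X(30) + 12576/(Y**2) = -31709/(9 + 30) + 12576/((-208)**2) = -31709/39 + 12576/43264 = -31709*1/39 + 12576*(1/43264) = -31709/39 + 393/1352 = -3296557/4056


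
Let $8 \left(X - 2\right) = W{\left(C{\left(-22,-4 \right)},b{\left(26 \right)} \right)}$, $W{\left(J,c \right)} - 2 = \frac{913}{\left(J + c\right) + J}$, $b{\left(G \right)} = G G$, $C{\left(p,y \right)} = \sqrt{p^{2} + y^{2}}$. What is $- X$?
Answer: $- \frac{2201689}{909952} + \frac{4565 \sqrt{5}}{909952} \approx -2.4083$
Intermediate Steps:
$b{\left(G \right)} = G^{2}$
$W{\left(J,c \right)} = 2 + \frac{913}{c + 2 J}$ ($W{\left(J,c \right)} = 2 + \frac{913}{\left(J + c\right) + J} = 2 + \frac{913}{c + 2 J}$)
$X = 2 + \frac{2265 + 40 \sqrt{5}}{8 \left(676 + 20 \sqrt{5}\right)}$ ($X = 2 + \frac{\frac{1}{26^{2} + 2 \sqrt{\left(-22\right)^{2} + \left(-4\right)^{2}}} \left(913 + 2 \cdot 26^{2} + 4 \sqrt{\left(-22\right)^{2} + \left(-4\right)^{2}}\right)}{8} = 2 + \frac{\frac{1}{676 + 2 \sqrt{484 + 16}} \left(913 + 2 \cdot 676 + 4 \sqrt{484 + 16}\right)}{8} = 2 + \frac{\frac{1}{676 + 2 \sqrt{500}} \left(913 + 1352 + 4 \sqrt{500}\right)}{8} = 2 + \frac{\frac{1}{676 + 2 \cdot 10 \sqrt{5}} \left(913 + 1352 + 4 \cdot 10 \sqrt{5}\right)}{8} = 2 + \frac{\frac{1}{676 + 20 \sqrt{5}} \left(913 + 1352 + 40 \sqrt{5}\right)}{8} = 2 + \frac{\frac{1}{676 + 20 \sqrt{5}} \left(2265 + 40 \sqrt{5}\right)}{8} = 2 + \frac{2265 + 40 \sqrt{5}}{8 \left(676 + 20 \sqrt{5}\right)} \approx 2.4083$)
$- X = - (\frac{2201689}{909952} - \frac{4565 \sqrt{5}}{909952}) = - \frac{2201689}{909952} + \frac{4565 \sqrt{5}}{909952}$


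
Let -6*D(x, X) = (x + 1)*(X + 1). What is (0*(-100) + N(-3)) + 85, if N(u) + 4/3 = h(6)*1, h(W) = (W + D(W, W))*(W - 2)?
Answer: 75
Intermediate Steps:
D(x, X) = -(1 + X)*(1 + x)/6 (D(x, X) = -(x + 1)*(X + 1)/6 = -(1 + x)*(1 + X)/6 = -(1 + X)*(1 + x)/6)
h(W) = (-2 + W)*(-⅙ - W²/6 + 2*W/3) (h(W) = (W + (-⅙ - W/6 - W/6 - W*W/6))*(W - 2) = (W + (-⅙ - W/6 - W/6 - W²/6))*(-2 + W) = (W + (-⅙ - W/3 - W²/6))*(-2 + W) = (-⅙ - W²/6 + 2*W/3)*(-2 + W) = (-2 + W)*(-⅙ - W²/6 + 2*W/3))
N(u) = -10 (N(u) = -4/3 + (⅓ + 6² - 3/2*6 - ⅙*6³)*1 = -4/3 + (⅓ + 36 - 9 - ⅙*216)*1 = -4/3 + (⅓ + 36 - 9 - 36)*1 = -4/3 - 26/3*1 = -4/3 - 26/3 = -10)
(0*(-100) + N(-3)) + 85 = (0*(-100) - 10) + 85 = (0 - 10) + 85 = -10 + 85 = 75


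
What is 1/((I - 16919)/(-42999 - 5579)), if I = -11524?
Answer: 48578/28443 ≈ 1.7079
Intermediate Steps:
1/((I - 16919)/(-42999 - 5579)) = 1/((-11524 - 16919)/(-42999 - 5579)) = 1/(-28443/(-48578)) = 1/(-28443*(-1/48578)) = 1/(28443/48578) = 48578/28443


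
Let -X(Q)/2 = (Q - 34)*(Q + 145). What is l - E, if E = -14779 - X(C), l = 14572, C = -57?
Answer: 45367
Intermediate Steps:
X(Q) = -2*(-34 + Q)*(145 + Q) (X(Q) = -2*(Q - 34)*(Q + 145) = -2*(-34 + Q)*(145 + Q))
E = -30795 (E = -14779 - (9860 - 222*(-57) - 2*(-57)**2) = -14779 - (9860 + 12654 - 2*3249) = -14779 - (9860 + 12654 - 6498) = -14779 - 1*16016 = -14779 - 16016 = -30795)
l - E = 14572 - 1*(-30795) = 14572 + 30795 = 45367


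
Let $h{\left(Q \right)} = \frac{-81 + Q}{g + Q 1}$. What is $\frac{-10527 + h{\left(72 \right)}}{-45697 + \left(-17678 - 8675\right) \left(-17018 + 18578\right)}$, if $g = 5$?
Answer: $\frac{810588}{3169041029} \approx 0.00025578$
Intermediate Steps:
$h{\left(Q \right)} = \frac{-81 + Q}{5 + Q}$ ($h{\left(Q \right)} = \frac{-81 + Q}{5 + Q 1} = \frac{-81 + Q}{5 + Q}$)
$\frac{-10527 + h{\left(72 \right)}}{-45697 + \left(-17678 - 8675\right) \left(-17018 + 18578\right)} = \frac{-10527 + \frac{-81 + 72}{5 + 72}}{-45697 + \left(-17678 - 8675\right) \left(-17018 + 18578\right)} = \frac{-10527 + \frac{1}{77} \left(-9\right)}{-45697 + \left(-17678 - 8675\right) 1560} = \frac{-10527 + \frac{1}{77} \left(-9\right)}{-45697 - 41110680} = \frac{-10527 - \frac{9}{77}}{-45697 - 41110680} = - \frac{810588}{77 \left(-41156377\right)} = \left(- \frac{810588}{77}\right) \left(- \frac{1}{41156377}\right) = \frac{810588}{3169041029}$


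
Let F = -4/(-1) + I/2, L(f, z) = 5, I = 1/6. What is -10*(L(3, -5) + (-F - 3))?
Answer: 125/6 ≈ 20.833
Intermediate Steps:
I = ⅙ ≈ 0.16667
F = 49/12 (F = -4/(-1) + (⅙)/2 = -4*(-1) + (⅙)*(½) = 4 + 1/12 = 49/12 ≈ 4.0833)
-10*(L(3, -5) + (-F - 3)) = -10*(5 + (-1*49/12 - 3)) = -10*(5 + (-49/12 - 3)) = -10*(5 - 85/12) = -10*(-25/12) = 125/6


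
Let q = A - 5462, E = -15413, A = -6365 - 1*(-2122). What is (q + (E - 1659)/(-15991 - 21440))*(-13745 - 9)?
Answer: 4996151269382/37431 ≈ 1.3348e+8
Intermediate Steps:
A = -4243 (A = -6365 + 2122 = -4243)
q = -9705 (q = -4243 - 5462 = -9705)
(q + (E - 1659)/(-15991 - 21440))*(-13745 - 9) = (-9705 + (-15413 - 1659)/(-15991 - 21440))*(-13745 - 9) = (-9705 - 17072/(-37431))*(-13754) = (-9705 - 17072*(-1/37431))*(-13754) = (-9705 + 17072/37431)*(-13754) = -363250783/37431*(-13754) = 4996151269382/37431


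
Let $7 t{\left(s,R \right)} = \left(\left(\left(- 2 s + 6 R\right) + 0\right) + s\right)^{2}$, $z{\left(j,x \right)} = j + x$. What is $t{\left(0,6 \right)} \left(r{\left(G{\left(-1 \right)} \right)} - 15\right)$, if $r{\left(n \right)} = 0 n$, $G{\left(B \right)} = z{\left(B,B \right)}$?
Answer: $- \frac{19440}{7} \approx -2777.1$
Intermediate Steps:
$G{\left(B \right)} = 2 B$ ($G{\left(B \right)} = B + B = 2 B$)
$r{\left(n \right)} = 0$
$t{\left(s,R \right)} = \frac{\left(- s + 6 R\right)^{2}}{7}$ ($t{\left(s,R \right)} = \frac{\left(\left(\left(- 2 s + 6 R\right) + 0\right) + s\right)^{2}}{7} = \frac{\left(\left(- 2 s + 6 R\right) + s\right)^{2}}{7} = \frac{\left(- s + 6 R\right)^{2}}{7}$)
$t{\left(0,6 \right)} \left(r{\left(G{\left(-1 \right)} \right)} - 15\right) = \frac{\left(\left(-1\right) 0 + 6 \cdot 6\right)^{2}}{7} \left(0 - 15\right) = \frac{\left(0 + 36\right)^{2}}{7} \left(-15\right) = \frac{36^{2}}{7} \left(-15\right) = \frac{1}{7} \cdot 1296 \left(-15\right) = \frac{1296}{7} \left(-15\right) = - \frac{19440}{7}$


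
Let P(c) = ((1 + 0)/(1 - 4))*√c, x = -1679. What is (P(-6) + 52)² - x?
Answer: 13147/3 - 104*I*√6/3 ≈ 4382.3 - 84.916*I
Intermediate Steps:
P(c) = -√c/3 (P(c) = (1/(-3))*√c = (1*(-⅓))*√c = -√c/3)
(P(-6) + 52)² - x = (-I*√6/3 + 52)² - 1*(-1679) = (-I*√6/3 + 52)² + 1679 = (52 - I*√6/3)² + 1679 = 1679 + (52 - I*√6/3)²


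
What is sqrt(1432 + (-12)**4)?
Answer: 2*sqrt(5542) ≈ 148.89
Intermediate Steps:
sqrt(1432 + (-12)**4) = sqrt(1432 + 20736) = sqrt(22168) = 2*sqrt(5542)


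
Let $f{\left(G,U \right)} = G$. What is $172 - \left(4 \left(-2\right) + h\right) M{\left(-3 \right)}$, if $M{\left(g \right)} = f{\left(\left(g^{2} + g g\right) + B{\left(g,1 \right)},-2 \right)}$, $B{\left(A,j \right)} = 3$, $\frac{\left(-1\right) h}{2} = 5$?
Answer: $550$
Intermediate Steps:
$h = -10$ ($h = \left(-2\right) 5 = -10$)
$M{\left(g \right)} = 3 + 2 g^{2}$ ($M{\left(g \right)} = \left(g^{2} + g g\right) + 3 = \left(g^{2} + g^{2}\right) + 3 = 2 g^{2} + 3 = 3 + 2 g^{2}$)
$172 - \left(4 \left(-2\right) + h\right) M{\left(-3 \right)} = 172 - \left(4 \left(-2\right) - 10\right) \left(3 + 2 \left(-3\right)^{2}\right) = 172 - \left(-8 - 10\right) \left(3 + 2 \cdot 9\right) = 172 - - 18 \left(3 + 18\right) = 172 - \left(-18\right) 21 = 172 - -378 = 172 + 378 = 550$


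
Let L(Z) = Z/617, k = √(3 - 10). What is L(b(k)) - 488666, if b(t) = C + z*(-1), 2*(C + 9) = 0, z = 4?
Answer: -301506935/617 ≈ -4.8867e+5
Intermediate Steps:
C = -9 (C = -9 + (½)*0 = -9 + 0 = -9)
k = I*√7 (k = √(-7) = I*√7 ≈ 2.6458*I)
b(t) = -13 (b(t) = -9 + 4*(-1) = -9 - 4 = -13)
L(Z) = Z/617 (L(Z) = Z*(1/617) = Z/617)
L(b(k)) - 488666 = (1/617)*(-13) - 488666 = -13/617 - 488666 = -301506935/617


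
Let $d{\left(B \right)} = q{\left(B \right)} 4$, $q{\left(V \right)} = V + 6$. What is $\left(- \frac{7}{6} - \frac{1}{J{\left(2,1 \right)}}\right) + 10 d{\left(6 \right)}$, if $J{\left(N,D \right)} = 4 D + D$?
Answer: $\frac{14359}{30} \approx 478.63$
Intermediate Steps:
$q{\left(V \right)} = 6 + V$
$J{\left(N,D \right)} = 5 D$
$d{\left(B \right)} = 24 + 4 B$ ($d{\left(B \right)} = \left(6 + B\right) 4 = 24 + 4 B$)
$\left(- \frac{7}{6} - \frac{1}{J{\left(2,1 \right)}}\right) + 10 d{\left(6 \right)} = \left(- \frac{7}{6} - \frac{1}{5 \cdot 1}\right) + 10 \left(24 + 4 \cdot 6\right) = \left(\left(-7\right) \frac{1}{6} - \frac{1}{5}\right) + 10 \left(24 + 24\right) = \left(- \frac{7}{6} - \frac{1}{5}\right) + 10 \cdot 48 = \left(- \frac{7}{6} - \frac{1}{5}\right) + 480 = - \frac{41}{30} + 480 = \frac{14359}{30}$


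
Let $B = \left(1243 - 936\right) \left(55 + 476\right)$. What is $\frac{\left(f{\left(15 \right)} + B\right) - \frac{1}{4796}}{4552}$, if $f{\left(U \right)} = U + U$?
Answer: $\frac{781973411}{21831392} \approx 35.819$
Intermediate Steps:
$f{\left(U \right)} = 2 U$
$B = 163017$ ($B = 307 \cdot 531 = 163017$)
$\frac{\left(f{\left(15 \right)} + B\right) - \frac{1}{4796}}{4552} = \frac{\left(2 \cdot 15 + 163017\right) - \frac{1}{4796}}{4552} = \left(\left(30 + 163017\right) - \frac{1}{4796}\right) \frac{1}{4552} = \left(163047 - \frac{1}{4796}\right) \frac{1}{4552} = \frac{781973411}{4796} \cdot \frac{1}{4552} = \frac{781973411}{21831392}$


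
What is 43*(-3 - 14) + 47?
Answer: -684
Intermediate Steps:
43*(-3 - 14) + 47 = 43*(-17) + 47 = -731 + 47 = -684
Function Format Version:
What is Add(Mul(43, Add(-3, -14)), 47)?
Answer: -684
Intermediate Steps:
Add(Mul(43, Add(-3, -14)), 47) = Add(Mul(43, -17), 47) = Add(-731, 47) = -684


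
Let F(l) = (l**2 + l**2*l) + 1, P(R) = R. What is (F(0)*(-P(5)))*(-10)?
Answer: 50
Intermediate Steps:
F(l) = 1 + l**2 + l**3 (F(l) = (l**2 + l**3) + 1 = 1 + l**2 + l**3)
(F(0)*(-P(5)))*(-10) = ((1 + 0**2 + 0**3)*(-1*5))*(-10) = ((1 + 0 + 0)*(-5))*(-10) = (1*(-5))*(-10) = -5*(-10) = 50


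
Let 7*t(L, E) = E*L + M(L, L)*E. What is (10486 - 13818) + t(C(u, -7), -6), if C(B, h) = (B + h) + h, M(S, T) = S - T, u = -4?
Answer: -23216/7 ≈ -3316.6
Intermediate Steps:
C(B, h) = B + 2*h
t(L, E) = E*L/7 (t(L, E) = (E*L + (L - L)*E)/7 = (E*L + 0*E)/7 = (E*L + 0)/7 = (E*L)/7 = E*L/7)
(10486 - 13818) + t(C(u, -7), -6) = (10486 - 13818) + (⅐)*(-6)*(-4 + 2*(-7)) = -3332 + (⅐)*(-6)*(-4 - 14) = -3332 + (⅐)*(-6)*(-18) = -3332 + 108/7 = -23216/7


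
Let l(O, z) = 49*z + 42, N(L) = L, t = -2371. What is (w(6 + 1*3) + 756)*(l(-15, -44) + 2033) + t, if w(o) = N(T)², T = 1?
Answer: -63688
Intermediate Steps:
l(O, z) = 42 + 49*z
w(o) = 1 (w(o) = 1² = 1)
(w(6 + 1*3) + 756)*(l(-15, -44) + 2033) + t = (1 + 756)*((42 + 49*(-44)) + 2033) - 2371 = 757*((42 - 2156) + 2033) - 2371 = 757*(-2114 + 2033) - 2371 = 757*(-81) - 2371 = -61317 - 2371 = -63688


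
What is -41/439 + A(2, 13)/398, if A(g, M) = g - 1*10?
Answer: -9915/87361 ≈ -0.11349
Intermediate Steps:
A(g, M) = -10 + g (A(g, M) = g - 10 = -10 + g)
-41/439 + A(2, 13)/398 = -41/439 + (-10 + 2)/398 = -41*1/439 - 8*1/398 = -41/439 - 4/199 = -9915/87361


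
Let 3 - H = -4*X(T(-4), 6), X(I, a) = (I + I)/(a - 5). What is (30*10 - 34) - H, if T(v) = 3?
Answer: 239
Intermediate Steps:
X(I, a) = 2*I/(-5 + a) (X(I, a) = (2*I)/(-5 + a) = 2*I/(-5 + a))
H = 27 (H = 3 - (-4)*2*3/(-5 + 6) = 3 - (-4)*2*3/1 = 3 - (-4)*2*3*1 = 3 - (-4)*6 = 3 - 1*(-24) = 3 + 24 = 27)
(30*10 - 34) - H = (30*10 - 34) - 1*27 = (300 - 34) - 27 = 266 - 27 = 239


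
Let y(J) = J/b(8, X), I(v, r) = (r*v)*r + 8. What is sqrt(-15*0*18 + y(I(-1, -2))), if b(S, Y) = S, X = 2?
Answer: sqrt(2)/2 ≈ 0.70711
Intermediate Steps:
I(v, r) = 8 + v*r**2 (I(v, r) = v*r**2 + 8 = 8 + v*r**2)
y(J) = J/8
sqrt(-15*0*18 + y(I(-1, -2))) = sqrt(-15*0*18 + (8 - 1*(-2)**2)/8) = sqrt(0*18 + (8 - 1*4)/8) = sqrt(0 + (8 - 4)/8) = sqrt(0 + (1/8)*4) = sqrt(0 + 1/2) = sqrt(1/2) = sqrt(2)/2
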